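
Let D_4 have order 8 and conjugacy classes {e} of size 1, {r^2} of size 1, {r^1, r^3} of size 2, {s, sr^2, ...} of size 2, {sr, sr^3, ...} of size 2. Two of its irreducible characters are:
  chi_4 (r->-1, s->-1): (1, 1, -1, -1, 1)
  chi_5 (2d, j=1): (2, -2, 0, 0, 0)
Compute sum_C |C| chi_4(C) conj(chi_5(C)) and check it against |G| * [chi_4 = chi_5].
Sum = 0; so <chi_4, chi_5> = 0 (distinct irreducibles are orthogonal).

Argument: Compute term by term over conjugacy classes (|C| * chi_4(C) * conj(chi_5(C))):
  1*(1)*conj(2) + 1*(1)*conj(-2) + 2*(-1)*conj(0) + 2*(-1)*conj(0) + 2*(1)*conj(0)
  = (2) + (-2) + (0) + (0) + (0)
  = 0.
Dividing by |G| = 8 gives 0/8 = 0, matching the row-orthogonality relation <chi_4, chi_5> = [chi_4 = chi_5].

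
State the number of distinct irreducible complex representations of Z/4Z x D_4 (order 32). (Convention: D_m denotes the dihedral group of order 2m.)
20

Proof sketch: The number of irreducible complex representations of a finite group equals its number of conjugacy classes. For a direct product, #classes(G x H) = #classes(G) * #classes(H). Z/4Z has 4 classes (abelian), D_4 has 5 classes, so 4 * 5 = 20, so Z/4Z x D_4 (order 32) has exactly 20 irreducible complex representations.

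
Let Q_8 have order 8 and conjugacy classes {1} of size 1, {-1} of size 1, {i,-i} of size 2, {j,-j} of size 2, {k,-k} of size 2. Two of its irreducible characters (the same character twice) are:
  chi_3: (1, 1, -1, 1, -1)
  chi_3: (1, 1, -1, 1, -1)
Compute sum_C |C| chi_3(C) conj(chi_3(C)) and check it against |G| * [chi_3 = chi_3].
Sum = 8 = |G| = 8; so <chi_3, chi_3> = 1 (norm-1 confirms irreducibility).

Reasoning: Compute term by term over conjugacy classes (|C| * chi_3(C) * conj(chi_3(C))):
  1*(1)*conj(1) + 1*(1)*conj(1) + 2*(-1)*conj(-1) + 2*(1)*conj(1) + 2*(-1)*conj(-1)
  = (1) + (1) + (2) + (2) + (2)
  = 8.
Dividing by |G| = 8 gives 8/8 = 1, matching the row-orthogonality relation <chi_3, chi_3> = [chi_3 = chi_3].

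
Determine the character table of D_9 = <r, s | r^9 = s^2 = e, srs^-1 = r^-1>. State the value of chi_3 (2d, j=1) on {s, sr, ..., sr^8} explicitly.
Conjugacy classes: {e} of size 1, {r^1, r^8} of size 2, {r^2, r^7} of size 2, {r^3, r^6} of size 2, {r^4, r^5} of size 2, {s, sr, ..., sr^8} of size 9.
Character table:
  irrep \ class              {e} (size 1)  {r^1, r^8} (size 2)  {r^2, r^7} (size 2)  {r^3, r^6} (size 2)  {r^4, r^5} (size 2)  {s, sr, ..., sr^8} (size 9)
  chi_1 (triv)               1             1                    1                    1                    1                    1                          
  chi_2 (sign: r->1, s->-1)  1             1                    1                    1                    1                    -1                         
  chi_3 (2d, j=1)            2             2*cos(2*pi/9)        2*cos(4*pi/9)        -1                   -2*cos(pi/9)         0                          
  chi_4 (2d, j=2)            2             2*cos(4*pi/9)        -2*cos(pi/9)         -1                   2*cos(2*pi/9)        0                          
  chi_5 (2d, j=3)            2             -1                   -1                   2                    -1                   0                          
  chi_6 (2d, j=4)            2             -2*cos(pi/9)         2*cos(2*pi/9)        -1                   2*cos(4*pi/9)        0                          

Spot check: chi_3 (2d, j=1) on {s, sr, ..., sr^8} = 0.

Proof sketch: D_9 has order 2*9 = 18 with 6 conjugacy classes, hence 6 irreducibles. Sum of squared dims 1 + 1 + 4 + 4 + 4 + 4 = 18 = |G|. Linear characters come from the abelianisation; the 2-dimensional irreps have character r^k -> 2*cos(2*pi*j*k/9), reflections -> 0.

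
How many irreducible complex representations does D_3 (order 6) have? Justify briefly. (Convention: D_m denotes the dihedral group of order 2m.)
3

Details: The number of irreducible complex representations of a finite group equals its number of conjugacy classes. D_3 has 3 conjugacy classes ((n+3)/2 for n odd), so D_3 (order 6) has exactly 3 irreducible complex representations.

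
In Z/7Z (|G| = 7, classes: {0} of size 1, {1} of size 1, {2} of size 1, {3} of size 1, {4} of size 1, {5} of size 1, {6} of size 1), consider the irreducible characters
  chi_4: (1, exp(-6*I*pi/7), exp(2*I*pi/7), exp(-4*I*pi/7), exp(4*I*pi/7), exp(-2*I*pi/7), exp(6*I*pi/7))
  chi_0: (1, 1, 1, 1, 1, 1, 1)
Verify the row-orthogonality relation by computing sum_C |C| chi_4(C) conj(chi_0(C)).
Sum = 0; so <chi_4, chi_0> = 0 (distinct irreducibles are orthogonal).

Proof sketch: Compute term by term over conjugacy classes (|C| * chi_4(C) * conj(chi_0(C))):
  1*(1)*conj(1) + 1*(exp(-6*I*pi/7))*conj(1) + 1*(exp(2*I*pi/7))*conj(1) + 1*(exp(-4*I*pi/7))*conj(1) + 1*(exp(4*I*pi/7))*conj(1) + 1*(exp(-2*I*pi/7))*conj(1) + 1*(exp(6*I*pi/7))*conj(1)
  = (1) + (exp(-6*I*pi/7)) + (exp(2*I*pi/7)) + (exp(-4*I*pi/7)) + (exp(4*I*pi/7)) + (exp(-2*I*pi/7)) + (exp(6*I*pi/7))
  = 0.
(Exp terms are combined using exp(i*s)*conj(exp(i*t)) = exp(i*(s-t)), and sums of them are collapsed using the identity that for every m > 1 the m distinct m-th roots of unity sum to 0, e.g. 1 + exp(2*I*pi/3) + exp(-2*I*pi/3) = 0.)
Dividing by |G| = 7 gives 0/7 = 0, matching the row-orthogonality relation <chi_4, chi_0> = [chi_4 = chi_0].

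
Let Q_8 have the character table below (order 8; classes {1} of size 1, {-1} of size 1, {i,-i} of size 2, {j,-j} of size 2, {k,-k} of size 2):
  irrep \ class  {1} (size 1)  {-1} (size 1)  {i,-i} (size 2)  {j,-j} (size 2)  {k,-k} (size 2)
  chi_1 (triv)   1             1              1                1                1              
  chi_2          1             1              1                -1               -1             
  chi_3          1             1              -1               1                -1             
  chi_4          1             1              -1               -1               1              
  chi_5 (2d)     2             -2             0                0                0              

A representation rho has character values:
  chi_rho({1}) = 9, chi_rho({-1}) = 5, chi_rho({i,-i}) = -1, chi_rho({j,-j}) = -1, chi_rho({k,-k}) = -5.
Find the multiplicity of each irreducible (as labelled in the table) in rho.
Multiplicities: chi_1: 0, chi_2: 3, chi_3: 3, chi_4: 1, chi_5: 1.

Argument: Use <chi_rho, chi> = (1/|G|) sum_C |C| * chi_rho(C) * conj(chi(C)) with |G| = 8 for each irreducible chi in the table:
  <chi_rho, chi_1> = (1/8)[1*(9)*conj(1) + 1*(5)*conj(1) + 2*(-1)*conj(1) + 2*(-1)*conj(1) + 2*(-5)*conj(1)]
      = (1/8)[(9) + (5) + (-2) + (-2) + (-10)] = 0/8 = 0
  <chi_rho, chi_2> = (1/8)[1*(9)*conj(1) + 1*(5)*conj(1) + 2*(-1)*conj(1) + 2*(-1)*conj(-1) + 2*(-5)*conj(-1)]
      = (1/8)[(9) + (5) + (-2) + (2) + (10)] = 24/8 = 3
  <chi_rho, chi_3> = (1/8)[1*(9)*conj(1) + 1*(5)*conj(1) + 2*(-1)*conj(-1) + 2*(-1)*conj(1) + 2*(-5)*conj(-1)]
      = (1/8)[(9) + (5) + (2) + (-2) + (10)] = 24/8 = 3
  <chi_rho, chi_4> = (1/8)[1*(9)*conj(1) + 1*(5)*conj(1) + 2*(-1)*conj(-1) + 2*(-1)*conj(-1) + 2*(-5)*conj(1)]
      = (1/8)[(9) + (5) + (2) + (2) + (-10)] = 8/8 = 1
  <chi_rho, chi_5> = (1/8)[1*(9)*conj(2) + 1*(5)*conj(-2) + 2*(-1)*conj(0) + 2*(-1)*conj(0) + 2*(-5)*conj(0)]
      = (1/8)[(18) + (-10) + (0) + (0) + (0)] = 8/8 = 1
Dimension check: dim(rho) = sum (mult * dim) = 0*1 + 3*1 + 3*1 + 1*1 + 1*2 = 9 = chi_rho(e) = 9.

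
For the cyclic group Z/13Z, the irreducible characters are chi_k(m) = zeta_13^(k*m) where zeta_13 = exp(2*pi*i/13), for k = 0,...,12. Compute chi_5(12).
chi_5(12) = zeta_13^60 = exp(-10*I*pi/13)

Proof sketch: chi_5(12) = zeta_13^(5*12) = zeta_13^60. Since zeta_13^13 = 1, this equals zeta_13^8 = exp(2*pi*i*8/13) = exp(-10*I*pi/13).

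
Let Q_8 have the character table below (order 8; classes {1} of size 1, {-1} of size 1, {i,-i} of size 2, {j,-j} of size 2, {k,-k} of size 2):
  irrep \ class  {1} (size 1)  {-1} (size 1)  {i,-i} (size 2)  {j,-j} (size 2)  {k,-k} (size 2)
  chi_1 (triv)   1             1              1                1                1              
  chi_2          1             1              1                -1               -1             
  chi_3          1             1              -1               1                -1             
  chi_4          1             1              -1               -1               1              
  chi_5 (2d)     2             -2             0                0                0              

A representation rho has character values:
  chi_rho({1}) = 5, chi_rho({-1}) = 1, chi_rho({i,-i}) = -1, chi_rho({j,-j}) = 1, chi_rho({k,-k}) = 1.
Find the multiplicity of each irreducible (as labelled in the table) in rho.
Multiplicities: chi_1: 1, chi_2: 0, chi_3: 1, chi_4: 1, chi_5: 1.

Use <chi_rho, chi> = (1/|G|) sum_C |C| * chi_rho(C) * conj(chi(C)) with |G| = 8 for each irreducible chi in the table:
  <chi_rho, chi_1> = (1/8)[1*(5)*conj(1) + 1*(1)*conj(1) + 2*(-1)*conj(1) + 2*(1)*conj(1) + 2*(1)*conj(1)]
      = (1/8)[(5) + (1) + (-2) + (2) + (2)] = 8/8 = 1
  <chi_rho, chi_2> = (1/8)[1*(5)*conj(1) + 1*(1)*conj(1) + 2*(-1)*conj(1) + 2*(1)*conj(-1) + 2*(1)*conj(-1)]
      = (1/8)[(5) + (1) + (-2) + (-2) + (-2)] = 0/8 = 0
  <chi_rho, chi_3> = (1/8)[1*(5)*conj(1) + 1*(1)*conj(1) + 2*(-1)*conj(-1) + 2*(1)*conj(1) + 2*(1)*conj(-1)]
      = (1/8)[(5) + (1) + (2) + (2) + (-2)] = 8/8 = 1
  <chi_rho, chi_4> = (1/8)[1*(5)*conj(1) + 1*(1)*conj(1) + 2*(-1)*conj(-1) + 2*(1)*conj(-1) + 2*(1)*conj(1)]
      = (1/8)[(5) + (1) + (2) + (-2) + (2)] = 8/8 = 1
  <chi_rho, chi_5> = (1/8)[1*(5)*conj(2) + 1*(1)*conj(-2) + 2*(-1)*conj(0) + 2*(1)*conj(0) + 2*(1)*conj(0)]
      = (1/8)[(10) + (-2) + (0) + (0) + (0)] = 8/8 = 1
Dimension check: dim(rho) = sum (mult * dim) = 1*1 + 0*1 + 1*1 + 1*1 + 1*2 = 5 = chi_rho(e) = 5.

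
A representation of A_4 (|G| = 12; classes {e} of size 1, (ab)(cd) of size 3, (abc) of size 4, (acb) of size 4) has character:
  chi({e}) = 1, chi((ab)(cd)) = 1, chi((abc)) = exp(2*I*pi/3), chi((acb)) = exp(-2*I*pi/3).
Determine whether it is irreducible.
Irreducible: <chi, chi> = 1.

<chi, chi> = (1/|G|) sum_C |C| * |chi(C)|^2 = (1/12)[1*|1|^2 + 3*|1|^2 + 4*|exp(2*I*pi/3)|^2 + 4*|exp(-2*I*pi/3)|^2]
  = (1/12)[(1) + (3) + (4) + (4)] = 12/12 = 1.
(Exp terms are combined using exp(i*s)*conj(exp(i*t)) = exp(i*(s-t)), and sums of them are collapsed using the identity that for every m > 1 the m distinct m-th roots of unity sum to 0, e.g. 1 + exp(2*I*pi/3) + exp(-2*I*pi/3) = 0.)
A character is irreducible iff <chi, chi> = 1, so this representation is irreducible.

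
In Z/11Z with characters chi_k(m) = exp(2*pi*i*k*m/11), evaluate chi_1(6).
chi_1(6) = zeta_11^6 = exp(-10*I*pi/11)

Justification: chi_1(6) = zeta_11^(1*6) = zeta_11^6. Since zeta_11^11 = 1, this equals zeta_11^6 = exp(2*pi*i*6/11) = exp(-10*I*pi/11).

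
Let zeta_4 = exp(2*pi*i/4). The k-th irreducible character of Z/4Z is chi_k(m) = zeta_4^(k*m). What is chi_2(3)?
chi_2(3) = zeta_4^6 = -1

Derivation: chi_2(3) = zeta_4^(2*3) = zeta_4^6. Since zeta_4^4 = 1, this equals zeta_4^2 = exp(2*pi*i*2/4) = -1.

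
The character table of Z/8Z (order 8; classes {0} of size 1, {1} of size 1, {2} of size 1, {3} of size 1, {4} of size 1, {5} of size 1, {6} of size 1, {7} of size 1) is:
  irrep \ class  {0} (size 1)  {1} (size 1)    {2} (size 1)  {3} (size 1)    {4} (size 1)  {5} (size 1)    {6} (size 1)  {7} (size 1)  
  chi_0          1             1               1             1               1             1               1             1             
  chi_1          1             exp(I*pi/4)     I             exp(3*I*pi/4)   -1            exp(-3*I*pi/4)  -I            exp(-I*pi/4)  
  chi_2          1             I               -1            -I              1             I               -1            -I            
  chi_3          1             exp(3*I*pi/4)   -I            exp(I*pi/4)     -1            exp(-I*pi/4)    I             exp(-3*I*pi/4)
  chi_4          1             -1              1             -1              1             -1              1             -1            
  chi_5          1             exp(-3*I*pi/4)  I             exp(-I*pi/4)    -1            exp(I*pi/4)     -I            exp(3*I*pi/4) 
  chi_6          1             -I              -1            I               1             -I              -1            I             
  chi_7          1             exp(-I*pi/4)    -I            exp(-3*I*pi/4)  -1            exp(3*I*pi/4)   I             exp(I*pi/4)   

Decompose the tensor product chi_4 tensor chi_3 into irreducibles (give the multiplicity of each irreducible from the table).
chi_4 tensor chi_3 = chi_7 (all other irreducibles have multiplicity 0).

The character of a tensor product is the pointwise product (chi_4 * chi_3)(C) = chi_4(C) * chi_3(C):
  {0}: (1)*(1), {1}: (-1)*(exp(3*I*pi/4)), {2}: (1)*(-I), {3}: (-1)*(exp(I*pi/4)), {4}: (1)*(-1), {5}: (-1)*(exp(-I*pi/4)), {6}: (1)*(I), {7}: (-1)*(exp(-3*I*pi/4))
so (chi_4 * chi_3) takes values
  {0} -> 1, {1} -> -exp(3*I*pi/4), {2} -> -I, {3} -> -exp(I*pi/4), {4} -> -1, {5} -> -exp(-I*pi/4), {6} -> I, {7} -> -exp(-3*I*pi/4).
Now take the inner product of this character with each irreducible chi from the table, <chi_4*chi_3, chi> = (1/8) sum_C |C| (chi_4*chi_3)(C) conj(chi(C)):
  <chi_4*chi_3, chi_0> = (1/8)[1*(1)*conj(1) + 1*(-exp(3*I*pi/4))*conj(1) + 1*(-I)*conj(1) + 1*(-exp(I*pi/4))*conj(1) + 1*(-1)*conj(1) + 1*(-exp(-I*pi/4))*conj(1) + 1*(I)*conj(1) + 1*(-exp(-3*I*pi/4))*conj(1)]
      = (1/8)[(1) + (-exp(3*I*pi/4)) + (-I) + (-exp(I*pi/4)) + (-1) + (-exp(-I*pi/4)) + (I) + (-exp(-3*I*pi/4))] = 0/8 = 0
  <chi_4*chi_3, chi_1> = (1/8)[1*(1)*conj(1) + 1*(-exp(3*I*pi/4))*conj(exp(I*pi/4)) + 1*(-I)*conj(I) + 1*(-exp(I*pi/4))*conj(exp(3*I*pi/4)) + 1*(-1)*conj(-1) + 1*(-exp(-I*pi/4))*conj(exp(-3*I*pi/4)) + 1*(I)*conj(-I) + 1*(-exp(-3*I*pi/4))*conj(exp(-I*pi/4))]
      = (1/8)[(1) + (-I) + (-1) + (I) + (1) + (-I) + (-1) + (I)] = 0/8 = 0
  <chi_4*chi_3, chi_2> = (1/8)[1*(1)*conj(1) + 1*(-exp(3*I*pi/4))*conj(I) + 1*(-I)*conj(-1) + 1*(-exp(I*pi/4))*conj(-I) + 1*(-1)*conj(1) + 1*(-exp(-I*pi/4))*conj(I) + 1*(I)*conj(-1) + 1*(-exp(-3*I*pi/4))*conj(-I)]
      = (1/8)[(1) + (exp(-3*I*pi/4)) + (I) + (-exp(3*I*pi/4)) + (-1) + (exp(I*pi/4)) + (-I) + (-exp(-I*pi/4))] = 0/8 = 0
  <chi_4*chi_3, chi_3> = (1/8)[1*(1)*conj(1) + 1*(-exp(3*I*pi/4))*conj(exp(3*I*pi/4)) + 1*(-I)*conj(-I) + 1*(-exp(I*pi/4))*conj(exp(I*pi/4)) + 1*(-1)*conj(-1) + 1*(-exp(-I*pi/4))*conj(exp(-I*pi/4)) + 1*(I)*conj(I) + 1*(-exp(-3*I*pi/4))*conj(exp(-3*I*pi/4))]
      = (1/8)[(1) + (-1) + (1) + (-1) + (1) + (-1) + (1) + (-1)] = 0/8 = 0
  <chi_4*chi_3, chi_4> = (1/8)[1*(1)*conj(1) + 1*(-exp(3*I*pi/4))*conj(-1) + 1*(-I)*conj(1) + 1*(-exp(I*pi/4))*conj(-1) + 1*(-1)*conj(1) + 1*(-exp(-I*pi/4))*conj(-1) + 1*(I)*conj(1) + 1*(-exp(-3*I*pi/4))*conj(-1)]
      = (1/8)[(1) + (exp(3*I*pi/4)) + (-I) + (exp(I*pi/4)) + (-1) + (exp(-I*pi/4)) + (I) + (exp(-3*I*pi/4))] = 0/8 = 0
  <chi_4*chi_3, chi_5> = (1/8)[1*(1)*conj(1) + 1*(-exp(3*I*pi/4))*conj(exp(-3*I*pi/4)) + 1*(-I)*conj(I) + 1*(-exp(I*pi/4))*conj(exp(-I*pi/4)) + 1*(-1)*conj(-1) + 1*(-exp(-I*pi/4))*conj(exp(I*pi/4)) + 1*(I)*conj(-I) + 1*(-exp(-3*I*pi/4))*conj(exp(3*I*pi/4))]
      = (1/8)[(1) + (I) + (-1) + (-I) + (1) + (I) + (-1) + (-I)] = 0/8 = 0
  <chi_4*chi_3, chi_6> = (1/8)[1*(1)*conj(1) + 1*(-exp(3*I*pi/4))*conj(-I) + 1*(-I)*conj(-1) + 1*(-exp(I*pi/4))*conj(I) + 1*(-1)*conj(1) + 1*(-exp(-I*pi/4))*conj(-I) + 1*(I)*conj(-1) + 1*(-exp(-3*I*pi/4))*conj(I)]
      = (1/8)[(1) + (-exp(-3*I*pi/4)) + (I) + (exp(3*I*pi/4)) + (-1) + (-exp(I*pi/4)) + (-I) + (exp(-I*pi/4))] = 0/8 = 0
  <chi_4*chi_3, chi_7> = (1/8)[1*(1)*conj(1) + 1*(-exp(3*I*pi/4))*conj(exp(-I*pi/4)) + 1*(-I)*conj(-I) + 1*(-exp(I*pi/4))*conj(exp(-3*I*pi/4)) + 1*(-1)*conj(-1) + 1*(-exp(-I*pi/4))*conj(exp(3*I*pi/4)) + 1*(I)*conj(I) + 1*(-exp(-3*I*pi/4))*conj(exp(I*pi/4))]
      = (1/8)[(1) + (1) + (1) + (1) + (1) + (1) + (1) + (1)] = 8/8 = 1
(Exp terms are combined using exp(i*s)*conj(exp(i*t)) = exp(i*(s-t)), and sums of them are collapsed using the identity that for every m > 1 the m distinct m-th roots of unity sum to 0, e.g. 1 + exp(2*I*pi/3) + exp(-2*I*pi/3) = 0.)
Hence the multiplicities are chi_7: 1. Dimension check: dim(chi_4)*dim(chi_3) = 1*1 = 1 and sum (mult * dim) = 1*1 = 1.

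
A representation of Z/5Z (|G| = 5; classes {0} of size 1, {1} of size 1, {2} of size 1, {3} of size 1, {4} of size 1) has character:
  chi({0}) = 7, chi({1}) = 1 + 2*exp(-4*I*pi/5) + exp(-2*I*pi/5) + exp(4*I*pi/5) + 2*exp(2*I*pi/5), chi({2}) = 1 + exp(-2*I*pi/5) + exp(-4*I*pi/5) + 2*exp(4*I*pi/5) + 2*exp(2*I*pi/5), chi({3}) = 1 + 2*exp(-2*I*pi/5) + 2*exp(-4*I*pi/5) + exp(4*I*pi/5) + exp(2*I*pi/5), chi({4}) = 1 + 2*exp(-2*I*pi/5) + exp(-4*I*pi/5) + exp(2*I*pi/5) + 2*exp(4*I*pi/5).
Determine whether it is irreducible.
Not irreducible (reducible): <chi, chi> = 11 > 1.

Details: <chi, chi> = (1/|G|) sum_C |C| * |chi(C)|^2 = (1/5)[1*|7|^2 + 1*|1 + 2*exp(-4*I*pi/5) + exp(-2*I*pi/5) + exp(4*I*pi/5) + 2*exp(2*I*pi/5)|^2 + 1*|1 + exp(-2*I*pi/5) + exp(-4*I*pi/5) + 2*exp(4*I*pi/5) + 2*exp(2*I*pi/5)|^2 + 1*|1 + 2*exp(-2*I*pi/5) + 2*exp(-4*I*pi/5) + exp(4*I*pi/5) + exp(2*I*pi/5)|^2 + 1*|1 + 2*exp(-2*I*pi/5) + exp(-4*I*pi/5) + exp(2*I*pi/5) + 2*exp(4*I*pi/5)|^2]
  = (1/5)[(49) + (11 + 9*exp(-2*I*pi/5) + 10*exp(-4*I*pi/5) + 10*exp(4*I*pi/5) + 9*exp(2*I*pi/5)) + (11 + 10*exp(-2*I*pi/5) + 9*exp(-4*I*pi/5) + 9*exp(4*I*pi/5) + 10*exp(2*I*pi/5)) + (11 + 10*exp(-2*I*pi/5) + 9*exp(-4*I*pi/5) + 9*exp(4*I*pi/5) + 10*exp(2*I*pi/5)) + (11 + 9*exp(-2*I*pi/5) + 10*exp(-4*I*pi/5) + 10*exp(4*I*pi/5) + 9*exp(2*I*pi/5))] = 55/5 = 11.
(Exp terms are combined using exp(i*s)*conj(exp(i*t)) = exp(i*(s-t)), and sums of them are collapsed using the identity that for every m > 1 the m distinct m-th roots of unity sum to 0, e.g. 1 + exp(2*I*pi/3) + exp(-2*I*pi/3) = 0.)
A character is irreducible iff <chi, chi> = 1, so this representation is reducible.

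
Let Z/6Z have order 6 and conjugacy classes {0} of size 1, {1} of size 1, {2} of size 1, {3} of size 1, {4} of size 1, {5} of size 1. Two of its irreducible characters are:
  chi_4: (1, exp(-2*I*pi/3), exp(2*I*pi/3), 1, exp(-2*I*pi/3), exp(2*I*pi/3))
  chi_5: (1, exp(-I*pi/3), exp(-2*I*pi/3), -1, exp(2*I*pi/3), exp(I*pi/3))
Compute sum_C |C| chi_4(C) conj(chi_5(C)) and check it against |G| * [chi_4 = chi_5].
Sum = 0; so <chi_4, chi_5> = 0 (distinct irreducibles are orthogonal).

Derivation: Compute term by term over conjugacy classes (|C| * chi_4(C) * conj(chi_5(C))):
  1*(1)*conj(1) + 1*(exp(-2*I*pi/3))*conj(exp(-I*pi/3)) + 1*(exp(2*I*pi/3))*conj(exp(-2*I*pi/3)) + 1*(1)*conj(-1) + 1*(exp(-2*I*pi/3))*conj(exp(2*I*pi/3)) + 1*(exp(2*I*pi/3))*conj(exp(I*pi/3))
  = (1) + (exp(-I*pi/3)) + (exp(-2*I*pi/3)) + (-1) + (exp(2*I*pi/3)) + (exp(I*pi/3))
  = 0.
(Exp terms are combined using exp(i*s)*conj(exp(i*t)) = exp(i*(s-t)), and sums of them are collapsed using the identity that for every m > 1 the m distinct m-th roots of unity sum to 0, e.g. 1 + exp(2*I*pi/3) + exp(-2*I*pi/3) = 0.)
Dividing by |G| = 6 gives 0/6 = 0, matching the row-orthogonality relation <chi_4, chi_5> = [chi_4 = chi_5].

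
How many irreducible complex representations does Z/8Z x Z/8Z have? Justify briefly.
64

Justification: The number of irreducible complex representations of a finite group equals its number of conjugacy classes. Z/8Z x Z/8Z is abelian of order 64, so every element is its own conjugacy class: 64 classes, so Z/8Z x Z/8Z (order 64) has exactly 64 irreducible complex representations.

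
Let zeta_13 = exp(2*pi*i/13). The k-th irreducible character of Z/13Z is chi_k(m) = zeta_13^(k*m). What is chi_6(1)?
chi_6(1) = zeta_13^6 = exp(12*I*pi/13)

Solution. chi_6(1) = zeta_13^(6*1) = zeta_13^6. Since zeta_13^13 = 1, this equals zeta_13^6 = exp(2*pi*i*6/13) = exp(12*I*pi/13).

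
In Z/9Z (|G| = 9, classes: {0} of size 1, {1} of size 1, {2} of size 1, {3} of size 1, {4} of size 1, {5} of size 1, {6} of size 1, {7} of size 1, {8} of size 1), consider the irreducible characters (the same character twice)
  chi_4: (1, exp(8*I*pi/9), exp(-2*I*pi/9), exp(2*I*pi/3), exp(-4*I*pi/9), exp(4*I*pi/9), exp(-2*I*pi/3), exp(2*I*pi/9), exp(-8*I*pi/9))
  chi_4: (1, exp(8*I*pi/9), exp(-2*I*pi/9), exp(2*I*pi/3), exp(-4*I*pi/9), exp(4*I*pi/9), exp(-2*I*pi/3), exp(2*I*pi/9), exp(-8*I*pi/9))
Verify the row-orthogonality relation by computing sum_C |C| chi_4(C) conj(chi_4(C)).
Sum = 9 = |G| = 9; so <chi_4, chi_4> = 1 (norm-1 confirms irreducibility).

Solution. Compute term by term over conjugacy classes (|C| * chi_4(C) * conj(chi_4(C))):
  1*(1)*conj(1) + 1*(exp(8*I*pi/9))*conj(exp(8*I*pi/9)) + 1*(exp(-2*I*pi/9))*conj(exp(-2*I*pi/9)) + 1*(exp(2*I*pi/3))*conj(exp(2*I*pi/3)) + 1*(exp(-4*I*pi/9))*conj(exp(-4*I*pi/9)) + 1*(exp(4*I*pi/9))*conj(exp(4*I*pi/9)) + 1*(exp(-2*I*pi/3))*conj(exp(-2*I*pi/3)) + 1*(exp(2*I*pi/9))*conj(exp(2*I*pi/9)) + 1*(exp(-8*I*pi/9))*conj(exp(-8*I*pi/9))
  = (1) + (1) + (1) + (1) + (1) + (1) + (1) + (1) + (1)
  = 9.
(Exp terms are combined using exp(i*s)*conj(exp(i*t)) = exp(i*(s-t)), and sums of them are collapsed using the identity that for every m > 1 the m distinct m-th roots of unity sum to 0, e.g. 1 + exp(2*I*pi/3) + exp(-2*I*pi/3) = 0.)
Dividing by |G| = 9 gives 9/9 = 1, matching the row-orthogonality relation <chi_4, chi_4> = [chi_4 = chi_4].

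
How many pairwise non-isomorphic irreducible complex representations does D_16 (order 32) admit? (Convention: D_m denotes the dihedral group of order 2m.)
11

Proof sketch: The number of irreducible complex representations of a finite group equals its number of conjugacy classes. D_16 has 11 conjugacy classes (n/2 + 3 for n even), so D_16 (order 32) has exactly 11 irreducible complex representations.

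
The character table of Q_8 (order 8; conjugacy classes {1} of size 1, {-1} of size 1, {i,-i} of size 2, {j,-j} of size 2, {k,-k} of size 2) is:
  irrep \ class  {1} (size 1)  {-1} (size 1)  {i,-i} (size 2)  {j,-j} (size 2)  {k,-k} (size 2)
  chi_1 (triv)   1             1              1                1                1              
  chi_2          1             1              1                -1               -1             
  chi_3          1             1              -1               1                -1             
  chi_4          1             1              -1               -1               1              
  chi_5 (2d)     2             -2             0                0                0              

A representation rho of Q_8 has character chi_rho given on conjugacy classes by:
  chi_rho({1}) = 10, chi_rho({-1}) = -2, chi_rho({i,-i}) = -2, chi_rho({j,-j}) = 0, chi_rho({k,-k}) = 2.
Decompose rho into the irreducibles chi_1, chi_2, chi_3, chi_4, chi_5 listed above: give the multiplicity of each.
Multiplicities: chi_1: 1, chi_2: 0, chi_3: 1, chi_4: 2, chi_5: 3.

Justification: Use <chi_rho, chi> = (1/|G|) sum_C |C| * chi_rho(C) * conj(chi(C)) with |G| = 8 for each irreducible chi in the table:
  <chi_rho, chi_1> = (1/8)[1*(10)*conj(1) + 1*(-2)*conj(1) + 2*(-2)*conj(1) + 2*(0)*conj(1) + 2*(2)*conj(1)]
      = (1/8)[(10) + (-2) + (-4) + (0) + (4)] = 8/8 = 1
  <chi_rho, chi_2> = (1/8)[1*(10)*conj(1) + 1*(-2)*conj(1) + 2*(-2)*conj(1) + 2*(0)*conj(-1) + 2*(2)*conj(-1)]
      = (1/8)[(10) + (-2) + (-4) + (0) + (-4)] = 0/8 = 0
  <chi_rho, chi_3> = (1/8)[1*(10)*conj(1) + 1*(-2)*conj(1) + 2*(-2)*conj(-1) + 2*(0)*conj(1) + 2*(2)*conj(-1)]
      = (1/8)[(10) + (-2) + (4) + (0) + (-4)] = 8/8 = 1
  <chi_rho, chi_4> = (1/8)[1*(10)*conj(1) + 1*(-2)*conj(1) + 2*(-2)*conj(-1) + 2*(0)*conj(-1) + 2*(2)*conj(1)]
      = (1/8)[(10) + (-2) + (4) + (0) + (4)] = 16/8 = 2
  <chi_rho, chi_5> = (1/8)[1*(10)*conj(2) + 1*(-2)*conj(-2) + 2*(-2)*conj(0) + 2*(0)*conj(0) + 2*(2)*conj(0)]
      = (1/8)[(20) + (4) + (0) + (0) + (0)] = 24/8 = 3
Dimension check: dim(rho) = sum (mult * dim) = 1*1 + 0*1 + 1*1 + 2*1 + 3*2 = 10 = chi_rho(e) = 10.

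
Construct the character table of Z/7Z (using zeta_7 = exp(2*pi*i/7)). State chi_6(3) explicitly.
Character table of Z/7Z (irreps indexed chi_0,...,chi_6 with chi_k(m) = zeta_7^(k*m), zeta_7 = exp(2*pi*i/7)):
  irrep \ class  {0} (size 1)  {1} (size 1)    {2} (size 1)    {3} (size 1)    {4} (size 1)    {5} (size 1)    {6} (size 1)  
  chi_0          1             1               1               1               1               1               1             
  chi_1          1             exp(2*I*pi/7)   exp(4*I*pi/7)   exp(6*I*pi/7)   exp(-6*I*pi/7)  exp(-4*I*pi/7)  exp(-2*I*pi/7)
  chi_2          1             exp(4*I*pi/7)   exp(-6*I*pi/7)  exp(-2*I*pi/7)  exp(2*I*pi/7)   exp(6*I*pi/7)   exp(-4*I*pi/7)
  chi_3          1             exp(6*I*pi/7)   exp(-2*I*pi/7)  exp(4*I*pi/7)   exp(-4*I*pi/7)  exp(2*I*pi/7)   exp(-6*I*pi/7)
  chi_4          1             exp(-6*I*pi/7)  exp(2*I*pi/7)   exp(-4*I*pi/7)  exp(4*I*pi/7)   exp(-2*I*pi/7)  exp(6*I*pi/7) 
  chi_5          1             exp(-4*I*pi/7)  exp(6*I*pi/7)   exp(2*I*pi/7)   exp(-2*I*pi/7)  exp(-6*I*pi/7)  exp(4*I*pi/7) 
  chi_6          1             exp(-2*I*pi/7)  exp(-4*I*pi/7)  exp(-6*I*pi/7)  exp(6*I*pi/7)   exp(4*I*pi/7)   exp(2*I*pi/7) 

Spot check: chi_6(3) = zeta_7^(6*3) = zeta_7^18 = exp(-6*I*pi/7).

Explanation: Z/7Z is abelian, so all 7 irreducible complex representations are 1-dimensional. They are given by chi_k(m) = zeta_7^(k*m) for k = 0,...,6. Row orthogonality: sum_m chi_k(m) conj(chi_l(m)) = 7 * [k = l].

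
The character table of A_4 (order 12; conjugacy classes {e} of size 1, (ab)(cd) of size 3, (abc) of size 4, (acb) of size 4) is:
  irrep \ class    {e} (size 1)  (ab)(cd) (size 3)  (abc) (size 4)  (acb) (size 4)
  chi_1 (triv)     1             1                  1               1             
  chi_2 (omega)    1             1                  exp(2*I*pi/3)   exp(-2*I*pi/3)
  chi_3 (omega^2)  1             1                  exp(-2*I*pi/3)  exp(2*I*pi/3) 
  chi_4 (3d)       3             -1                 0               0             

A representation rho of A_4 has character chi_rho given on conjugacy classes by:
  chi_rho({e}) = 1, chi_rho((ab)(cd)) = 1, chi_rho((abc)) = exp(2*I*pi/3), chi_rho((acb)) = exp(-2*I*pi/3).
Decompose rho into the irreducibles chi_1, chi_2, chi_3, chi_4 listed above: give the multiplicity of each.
Multiplicities: chi_1: 0, chi_2: 1, chi_3: 0, chi_4: 0.

Proof sketch: Use <chi_rho, chi> = (1/|G|) sum_C |C| * chi_rho(C) * conj(chi(C)) with |G| = 12 for each irreducible chi in the table:
  <chi_rho, chi_1> = (1/12)[1*(1)*conj(1) + 3*(1)*conj(1) + 4*(exp(2*I*pi/3))*conj(1) + 4*(exp(-2*I*pi/3))*conj(1)]
      = (1/12)[(1) + (3) + (4*exp(2*I*pi/3)) + (4*exp(-2*I*pi/3))] = 0/12 = 0
  <chi_rho, chi_2> = (1/12)[1*(1)*conj(1) + 3*(1)*conj(1) + 4*(exp(2*I*pi/3))*conj(exp(2*I*pi/3)) + 4*(exp(-2*I*pi/3))*conj(exp(-2*I*pi/3))]
      = (1/12)[(1) + (3) + (4) + (4)] = 12/12 = 1
  <chi_rho, chi_3> = (1/12)[1*(1)*conj(1) + 3*(1)*conj(1) + 4*(exp(2*I*pi/3))*conj(exp(-2*I*pi/3)) + 4*(exp(-2*I*pi/3))*conj(exp(2*I*pi/3))]
      = (1/12)[(1) + (3) + (4*exp(-2*I*pi/3)) + (4*exp(2*I*pi/3))] = 0/12 = 0
  <chi_rho, chi_4> = (1/12)[1*(1)*conj(3) + 3*(1)*conj(-1) + 4*(exp(2*I*pi/3))*conj(0) + 4*(exp(-2*I*pi/3))*conj(0)]
      = (1/12)[(3) + (-3) + (0) + (0)] = 0/12 = 0
(Exp terms are combined using exp(i*s)*conj(exp(i*t)) = exp(i*(s-t)), and sums of them are collapsed using the identity that for every m > 1 the m distinct m-th roots of unity sum to 0, e.g. 1 + exp(2*I*pi/3) + exp(-2*I*pi/3) = 0.)
Dimension check: dim(rho) = sum (mult * dim) = 0*1 + 1*1 + 0*1 + 0*3 = 1 = chi_rho(e) = 1.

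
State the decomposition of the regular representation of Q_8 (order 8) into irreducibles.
Each irreducible V_i of dimension d_i appears with multiplicity d_i, i.e. rho_reg = (direct sum over all irreducibles V_i) d_i V_i. The irreducible dimensions for Q_8 are 1, 1, 1, 1, 2: 4 irreducibles of dimension 1, each with multiplicity 1; 1 irreducible of dimension 2, with multiplicity 2. Total dimension 4*1*1 + 1*2*2 = 8 = |G|.

Derivation: General theorem: in the regular representation of a finite group G, each irreducible appears with multiplicity equal to its dimension. Check: dim(rho_reg) = sum d_i^2 = 1 + 1 + 1 + 1 + 4 = 8 = |G|.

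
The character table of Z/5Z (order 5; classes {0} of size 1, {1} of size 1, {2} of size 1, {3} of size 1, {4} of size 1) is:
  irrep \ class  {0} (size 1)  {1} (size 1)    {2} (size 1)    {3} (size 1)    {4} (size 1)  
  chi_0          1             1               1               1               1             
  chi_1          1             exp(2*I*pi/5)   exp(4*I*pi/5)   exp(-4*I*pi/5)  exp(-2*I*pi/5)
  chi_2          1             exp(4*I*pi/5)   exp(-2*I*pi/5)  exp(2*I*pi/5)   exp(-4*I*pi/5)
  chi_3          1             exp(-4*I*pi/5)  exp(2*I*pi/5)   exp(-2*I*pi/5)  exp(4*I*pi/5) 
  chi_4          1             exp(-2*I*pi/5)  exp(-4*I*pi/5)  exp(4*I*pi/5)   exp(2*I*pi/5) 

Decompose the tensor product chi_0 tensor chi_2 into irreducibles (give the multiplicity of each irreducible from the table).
chi_0 tensor chi_2 = chi_2 (all other irreducibles have multiplicity 0).

Argument: The character of a tensor product is the pointwise product (chi_0 * chi_2)(C) = chi_0(C) * chi_2(C):
  {0}: (1)*(1), {1}: (1)*(exp(4*I*pi/5)), {2}: (1)*(exp(-2*I*pi/5)), {3}: (1)*(exp(2*I*pi/5)), {4}: (1)*(exp(-4*I*pi/5))
so (chi_0 * chi_2) takes values
  {0} -> 1, {1} -> exp(4*I*pi/5), {2} -> exp(-2*I*pi/5), {3} -> exp(2*I*pi/5), {4} -> exp(-4*I*pi/5).
Now take the inner product of this character with each irreducible chi from the table, <chi_0*chi_2, chi> = (1/5) sum_C |C| (chi_0*chi_2)(C) conj(chi(C)):
  <chi_0*chi_2, chi_0> = (1/5)[1*(1)*conj(1) + 1*(exp(4*I*pi/5))*conj(1) + 1*(exp(-2*I*pi/5))*conj(1) + 1*(exp(2*I*pi/5))*conj(1) + 1*(exp(-4*I*pi/5))*conj(1)]
      = (1/5)[(1) + (exp(4*I*pi/5)) + (exp(-2*I*pi/5)) + (exp(2*I*pi/5)) + (exp(-4*I*pi/5))] = 0/5 = 0
  <chi_0*chi_2, chi_1> = (1/5)[1*(1)*conj(1) + 1*(exp(4*I*pi/5))*conj(exp(2*I*pi/5)) + 1*(exp(-2*I*pi/5))*conj(exp(4*I*pi/5)) + 1*(exp(2*I*pi/5))*conj(exp(-4*I*pi/5)) + 1*(exp(-4*I*pi/5))*conj(exp(-2*I*pi/5))]
      = (1/5)[(1) + (exp(2*I*pi/5)) + (exp(4*I*pi/5)) + (exp(-4*I*pi/5)) + (exp(-2*I*pi/5))] = 0/5 = 0
  <chi_0*chi_2, chi_2> = (1/5)[1*(1)*conj(1) + 1*(exp(4*I*pi/5))*conj(exp(4*I*pi/5)) + 1*(exp(-2*I*pi/5))*conj(exp(-2*I*pi/5)) + 1*(exp(2*I*pi/5))*conj(exp(2*I*pi/5)) + 1*(exp(-4*I*pi/5))*conj(exp(-4*I*pi/5))]
      = (1/5)[(1) + (1) + (1) + (1) + (1)] = 5/5 = 1
  <chi_0*chi_2, chi_3> = (1/5)[1*(1)*conj(1) + 1*(exp(4*I*pi/5))*conj(exp(-4*I*pi/5)) + 1*(exp(-2*I*pi/5))*conj(exp(2*I*pi/5)) + 1*(exp(2*I*pi/5))*conj(exp(-2*I*pi/5)) + 1*(exp(-4*I*pi/5))*conj(exp(4*I*pi/5))]
      = (1/5)[(1) + (exp(-2*I*pi/5)) + (exp(-4*I*pi/5)) + (exp(4*I*pi/5)) + (exp(2*I*pi/5))] = 0/5 = 0
  <chi_0*chi_2, chi_4> = (1/5)[1*(1)*conj(1) + 1*(exp(4*I*pi/5))*conj(exp(-2*I*pi/5)) + 1*(exp(-2*I*pi/5))*conj(exp(-4*I*pi/5)) + 1*(exp(2*I*pi/5))*conj(exp(4*I*pi/5)) + 1*(exp(-4*I*pi/5))*conj(exp(2*I*pi/5))]
      = (1/5)[(1) + (exp(-4*I*pi/5)) + (exp(2*I*pi/5)) + (exp(-2*I*pi/5)) + (exp(4*I*pi/5))] = 0/5 = 0
(Exp terms are combined using exp(i*s)*conj(exp(i*t)) = exp(i*(s-t)), and sums of them are collapsed using the identity that for every m > 1 the m distinct m-th roots of unity sum to 0, e.g. 1 + exp(2*I*pi/3) + exp(-2*I*pi/3) = 0.)
Hence the multiplicities are chi_2: 1. Dimension check: dim(chi_0)*dim(chi_2) = 1*1 = 1 and sum (mult * dim) = 1*1 = 1.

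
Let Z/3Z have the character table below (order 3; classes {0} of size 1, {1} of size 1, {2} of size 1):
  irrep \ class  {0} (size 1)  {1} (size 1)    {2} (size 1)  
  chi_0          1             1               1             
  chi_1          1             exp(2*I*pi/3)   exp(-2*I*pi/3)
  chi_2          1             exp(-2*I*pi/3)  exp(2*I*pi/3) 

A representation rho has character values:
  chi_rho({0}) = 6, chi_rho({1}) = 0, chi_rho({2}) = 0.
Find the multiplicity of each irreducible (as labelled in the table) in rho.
Multiplicities: chi_0: 2, chi_1: 2, chi_2: 2.

Use <chi_rho, chi> = (1/|G|) sum_C |C| * chi_rho(C) * conj(chi(C)) with |G| = 3 for each irreducible chi in the table:
  <chi_rho, chi_0> = (1/3)[1*(6)*conj(1) + 1*(0)*conj(1) + 1*(0)*conj(1)]
      = (1/3)[(6) + (0) + (0)] = 6/3 = 2
  <chi_rho, chi_1> = (1/3)[1*(6)*conj(1) + 1*(0)*conj(exp(2*I*pi/3)) + 1*(0)*conj(exp(-2*I*pi/3))]
      = (1/3)[(6) + (0) + (0)] = 6/3 = 2
  <chi_rho, chi_2> = (1/3)[1*(6)*conj(1) + 1*(0)*conj(exp(-2*I*pi/3)) + 1*(0)*conj(exp(2*I*pi/3))]
      = (1/3)[(6) + (0) + (0)] = 6/3 = 2
(Exp terms are combined using exp(i*s)*conj(exp(i*t)) = exp(i*(s-t)), and sums of them are collapsed using the identity that for every m > 1 the m distinct m-th roots of unity sum to 0, e.g. 1 + exp(2*I*pi/3) + exp(-2*I*pi/3) = 0.)
Dimension check: dim(rho) = sum (mult * dim) = 2*1 + 2*1 + 2*1 = 6 = chi_rho(e) = 6.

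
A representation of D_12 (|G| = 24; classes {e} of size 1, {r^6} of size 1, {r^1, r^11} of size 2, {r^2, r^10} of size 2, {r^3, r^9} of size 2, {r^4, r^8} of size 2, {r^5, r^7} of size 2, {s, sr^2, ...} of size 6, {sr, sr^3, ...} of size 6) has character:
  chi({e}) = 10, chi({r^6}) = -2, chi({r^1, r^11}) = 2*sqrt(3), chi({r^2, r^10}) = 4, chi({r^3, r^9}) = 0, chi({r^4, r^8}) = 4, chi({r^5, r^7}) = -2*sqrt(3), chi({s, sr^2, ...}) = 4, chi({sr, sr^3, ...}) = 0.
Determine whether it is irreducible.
Not irreducible (reducible): <chi, chi> = 13 > 1.

Working: <chi, chi> = (1/|G|) sum_C |C| * |chi(C)|^2 = (1/24)[1*|10|^2 + 1*|-2|^2 + 2*|2*sqrt(3)|^2 + 2*|4|^2 + 2*|0|^2 + 2*|4|^2 + 2*|-2*sqrt(3)|^2 + 6*|4|^2 + 6*|0|^2]
  = (1/24)[(100) + (4) + (24) + (32) + (0) + (32) + (24) + (96) + (0)] = 312/24 = 13.
A character is irreducible iff <chi, chi> = 1, so this representation is reducible.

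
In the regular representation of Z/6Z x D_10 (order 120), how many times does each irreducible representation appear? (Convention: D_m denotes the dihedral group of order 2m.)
Each irreducible V_i of dimension d_i appears with multiplicity d_i, i.e. rho_reg = (direct sum over all irreducibles V_i) d_i V_i. The irreducible dimensions for Z/6Z x D_10 are 1, 1, 1, 1, 1, 1, 1, 1, 1, 1, 1, 1, 1, 1, 1, 1, 1, 1, 1, 1, 1, 1, 1, 1, 2, 2, 2, 2, 2, 2, 2, 2, 2, 2, 2, 2, 2, 2, 2, 2, 2, 2, 2, 2, 2, 2, 2, 2: 24 irreducibles of dimension 1, each with multiplicity 1; 24 irreducibles of dimension 2, each with multiplicity 2. Total dimension 24*1*1 + 24*2*2 = 120 = |G|.

General theorem: in the regular representation of a finite group G, each irreducible appears with multiplicity equal to its dimension. Check: dim(rho_reg) = sum d_i^2 = 1 + 1 + 1 + 1 + 1 + 1 + 1 + 1 + 1 + 1 + 1 + 1 + 1 + 1 + 1 + 1 + 1 + 1 + 1 + 1 + 1 + 1 + 1 + 1 + 4 + 4 + 4 + 4 + 4 + 4 + 4 + 4 + 4 + 4 + 4 + 4 + 4 + 4 + 4 + 4 + 4 + 4 + 4 + 4 + 4 + 4 + 4 + 4 = 120 = |G|.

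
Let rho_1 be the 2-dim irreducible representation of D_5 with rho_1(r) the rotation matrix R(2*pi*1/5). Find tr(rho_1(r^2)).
chi_{rho_1}(r^2) = 2*cos(2*pi*1*2/5) = -sqrt(5)/2 - 1/2

Derivation: rho_1(r^2) is rotation by angle 2*pi*1*2/5, whose trace is 2*cos(2*pi*1*2/5) = -sqrt(5)/2 - 1/2.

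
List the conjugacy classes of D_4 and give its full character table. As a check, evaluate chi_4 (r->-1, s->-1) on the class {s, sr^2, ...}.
Conjugacy classes: {e} of size 1, {r^2} of size 1, {r^1, r^3} of size 2, {s, sr^2, ...} of size 2, {sr, sr^3, ...} of size 2.
Character table:
  irrep \ class              {e} (size 1)  {r^2} (size 1)  {r^1, r^3} (size 2)  {s, sr^2, ...} (size 2)  {sr, sr^3, ...} (size 2)
  chi_1 (triv)               1             1               1                    1                        1                       
  chi_2 (sign: r->1, s->-1)  1             1               1                    -1                       -1                      
  chi_3 (r->-1, s->1)        1             1               -1                   1                        -1                      
  chi_4 (r->-1, s->-1)       1             1               -1                   -1                       1                       
  chi_5 (2d, j=1)            2             -2              0                    0                        0                       

Spot check: chi_4 (r->-1, s->-1) on {s, sr^2, ...} = -1.

Reasoning: D_4 has order 2*4 = 8 with 5 conjugacy classes, hence 5 irreducibles. Sum of squared dims 1 + 1 + 1 + 1 + 4 = 8 = |G|. Linear characters come from the abelianisation; the 2-dimensional irreps have character r^k -> 2*cos(2*pi*j*k/4), reflections -> 0.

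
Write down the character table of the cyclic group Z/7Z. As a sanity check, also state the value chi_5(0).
Character table of Z/7Z (irreps indexed chi_0,...,chi_6 with chi_k(m) = zeta_7^(k*m), zeta_7 = exp(2*pi*i/7)):
  irrep \ class  {0} (size 1)  {1} (size 1)    {2} (size 1)    {3} (size 1)    {4} (size 1)    {5} (size 1)    {6} (size 1)  
  chi_0          1             1               1               1               1               1               1             
  chi_1          1             exp(2*I*pi/7)   exp(4*I*pi/7)   exp(6*I*pi/7)   exp(-6*I*pi/7)  exp(-4*I*pi/7)  exp(-2*I*pi/7)
  chi_2          1             exp(4*I*pi/7)   exp(-6*I*pi/7)  exp(-2*I*pi/7)  exp(2*I*pi/7)   exp(6*I*pi/7)   exp(-4*I*pi/7)
  chi_3          1             exp(6*I*pi/7)   exp(-2*I*pi/7)  exp(4*I*pi/7)   exp(-4*I*pi/7)  exp(2*I*pi/7)   exp(-6*I*pi/7)
  chi_4          1             exp(-6*I*pi/7)  exp(2*I*pi/7)   exp(-4*I*pi/7)  exp(4*I*pi/7)   exp(-2*I*pi/7)  exp(6*I*pi/7) 
  chi_5          1             exp(-4*I*pi/7)  exp(6*I*pi/7)   exp(2*I*pi/7)   exp(-2*I*pi/7)  exp(-6*I*pi/7)  exp(4*I*pi/7) 
  chi_6          1             exp(-2*I*pi/7)  exp(-4*I*pi/7)  exp(-6*I*pi/7)  exp(6*I*pi/7)   exp(4*I*pi/7)   exp(2*I*pi/7) 

Spot check: chi_5(0) = zeta_7^(5*0) = zeta_7^0 = 1.

Justification: Z/7Z is abelian, so all 7 irreducible complex representations are 1-dimensional. They are given by chi_k(m) = zeta_7^(k*m) for k = 0,...,6. Row orthogonality: sum_m chi_k(m) conj(chi_l(m)) = 7 * [k = l].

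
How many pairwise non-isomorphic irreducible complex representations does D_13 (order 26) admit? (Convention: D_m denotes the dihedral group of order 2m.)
8

The number of irreducible complex representations of a finite group equals its number of conjugacy classes. D_13 has 8 conjugacy classes ((n+3)/2 for n odd), so D_13 (order 26) has exactly 8 irreducible complex representations.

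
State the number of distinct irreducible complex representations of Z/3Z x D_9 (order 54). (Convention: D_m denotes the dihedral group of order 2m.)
18

Why: The number of irreducible complex representations of a finite group equals its number of conjugacy classes. For a direct product, #classes(G x H) = #classes(G) * #classes(H). Z/3Z has 3 classes (abelian), D_9 has 6 classes, so 3 * 6 = 18, so Z/3Z x D_9 (order 54) has exactly 18 irreducible complex representations.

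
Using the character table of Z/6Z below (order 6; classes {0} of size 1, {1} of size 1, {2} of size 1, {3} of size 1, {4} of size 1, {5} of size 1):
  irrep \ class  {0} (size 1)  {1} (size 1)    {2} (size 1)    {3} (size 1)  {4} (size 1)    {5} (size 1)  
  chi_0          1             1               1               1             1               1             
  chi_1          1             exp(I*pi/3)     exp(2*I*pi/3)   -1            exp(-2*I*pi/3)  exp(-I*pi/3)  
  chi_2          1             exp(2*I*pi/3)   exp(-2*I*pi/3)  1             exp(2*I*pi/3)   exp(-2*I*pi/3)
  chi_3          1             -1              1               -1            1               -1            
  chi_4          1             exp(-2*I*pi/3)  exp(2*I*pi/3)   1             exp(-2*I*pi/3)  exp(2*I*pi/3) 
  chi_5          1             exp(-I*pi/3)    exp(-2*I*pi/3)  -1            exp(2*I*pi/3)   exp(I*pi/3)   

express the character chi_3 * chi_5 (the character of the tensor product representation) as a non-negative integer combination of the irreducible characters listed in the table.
chi_3 tensor chi_5 = chi_2 (all other irreducibles have multiplicity 0).

Working: The character of a tensor product is the pointwise product (chi_3 * chi_5)(C) = chi_3(C) * chi_5(C):
  {0}: (1)*(1), {1}: (-1)*(exp(-I*pi/3)), {2}: (1)*(exp(-2*I*pi/3)), {3}: (-1)*(-1), {4}: (1)*(exp(2*I*pi/3)), {5}: (-1)*(exp(I*pi/3))
so (chi_3 * chi_5) takes values
  {0} -> 1, {1} -> -exp(-I*pi/3), {2} -> exp(-2*I*pi/3), {3} -> 1, {4} -> exp(2*I*pi/3), {5} -> -exp(I*pi/3).
Now take the inner product of this character with each irreducible chi from the table, <chi_3*chi_5, chi> = (1/6) sum_C |C| (chi_3*chi_5)(C) conj(chi(C)):
  <chi_3*chi_5, chi_0> = (1/6)[1*(1)*conj(1) + 1*(-exp(-I*pi/3))*conj(1) + 1*(exp(-2*I*pi/3))*conj(1) + 1*(1)*conj(1) + 1*(exp(2*I*pi/3))*conj(1) + 1*(-exp(I*pi/3))*conj(1)]
      = (1/6)[(1) + (-exp(-I*pi/3)) + (exp(-2*I*pi/3)) + (1) + (exp(2*I*pi/3)) + (-exp(I*pi/3))] = 0/6 = 0
  <chi_3*chi_5, chi_1> = (1/6)[1*(1)*conj(1) + 1*(-exp(-I*pi/3))*conj(exp(I*pi/3)) + 1*(exp(-2*I*pi/3))*conj(exp(2*I*pi/3)) + 1*(1)*conj(-1) + 1*(exp(2*I*pi/3))*conj(exp(-2*I*pi/3)) + 1*(-exp(I*pi/3))*conj(exp(-I*pi/3))]
      = (1/6)[(1) + (-exp(-2*I*pi/3)) + (exp(2*I*pi/3)) + (-1) + (exp(-2*I*pi/3)) + (-exp(2*I*pi/3))] = 0/6 = 0
  <chi_3*chi_5, chi_2> = (1/6)[1*(1)*conj(1) + 1*(-exp(-I*pi/3))*conj(exp(2*I*pi/3)) + 1*(exp(-2*I*pi/3))*conj(exp(-2*I*pi/3)) + 1*(1)*conj(1) + 1*(exp(2*I*pi/3))*conj(exp(2*I*pi/3)) + 1*(-exp(I*pi/3))*conj(exp(-2*I*pi/3))]
      = (1/6)[(1) + (1) + (1) + (1) + (1) + (1)] = 6/6 = 1
  <chi_3*chi_5, chi_3> = (1/6)[1*(1)*conj(1) + 1*(-exp(-I*pi/3))*conj(-1) + 1*(exp(-2*I*pi/3))*conj(1) + 1*(1)*conj(-1) + 1*(exp(2*I*pi/3))*conj(1) + 1*(-exp(I*pi/3))*conj(-1)]
      = (1/6)[(1) + (exp(-I*pi/3)) + (exp(-2*I*pi/3)) + (-1) + (exp(2*I*pi/3)) + (exp(I*pi/3))] = 0/6 = 0
  <chi_3*chi_5, chi_4> = (1/6)[1*(1)*conj(1) + 1*(-exp(-I*pi/3))*conj(exp(-2*I*pi/3)) + 1*(exp(-2*I*pi/3))*conj(exp(2*I*pi/3)) + 1*(1)*conj(1) + 1*(exp(2*I*pi/3))*conj(exp(-2*I*pi/3)) + 1*(-exp(I*pi/3))*conj(exp(2*I*pi/3))]
      = (1/6)[(1) + (-exp(I*pi/3)) + (exp(2*I*pi/3)) + (1) + (exp(-2*I*pi/3)) + (-exp(-I*pi/3))] = 0/6 = 0
  <chi_3*chi_5, chi_5> = (1/6)[1*(1)*conj(1) + 1*(-exp(-I*pi/3))*conj(exp(-I*pi/3)) + 1*(exp(-2*I*pi/3))*conj(exp(-2*I*pi/3)) + 1*(1)*conj(-1) + 1*(exp(2*I*pi/3))*conj(exp(2*I*pi/3)) + 1*(-exp(I*pi/3))*conj(exp(I*pi/3))]
      = (1/6)[(1) + (-1) + (1) + (-1) + (1) + (-1)] = 0/6 = 0
(Exp terms are combined using exp(i*s)*conj(exp(i*t)) = exp(i*(s-t)), and sums of them are collapsed using the identity that for every m > 1 the m distinct m-th roots of unity sum to 0, e.g. 1 + exp(2*I*pi/3) + exp(-2*I*pi/3) = 0.)
Hence the multiplicities are chi_2: 1. Dimension check: dim(chi_3)*dim(chi_5) = 1*1 = 1 and sum (mult * dim) = 1*1 = 1.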